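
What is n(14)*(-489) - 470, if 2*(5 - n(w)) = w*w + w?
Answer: 48430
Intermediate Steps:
n(w) = 5 - w/2 - w**2/2 (n(w) = 5 - (w*w + w)/2 = 5 - (w**2 + w)/2 = 5 - (w + w**2)/2 = 5 + (-w/2 - w**2/2) = 5 - w/2 - w**2/2)
n(14)*(-489) - 470 = (5 - 1/2*14 - 1/2*14**2)*(-489) - 470 = (5 - 7 - 1/2*196)*(-489) - 470 = (5 - 7 - 98)*(-489) - 470 = -100*(-489) - 470 = 48900 - 470 = 48430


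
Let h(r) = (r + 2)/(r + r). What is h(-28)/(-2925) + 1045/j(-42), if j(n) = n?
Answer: -22393/900 ≈ -24.881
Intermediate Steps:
h(r) = (2 + r)/(2*r) (h(r) = (2 + r)/((2*r)) = (2 + r)*(1/(2*r)) = (2 + r)/(2*r))
h(-28)/(-2925) + 1045/j(-42) = ((½)*(2 - 28)/(-28))/(-2925) + 1045/(-42) = ((½)*(-1/28)*(-26))*(-1/2925) + 1045*(-1/42) = (13/28)*(-1/2925) - 1045/42 = -1/6300 - 1045/42 = -22393/900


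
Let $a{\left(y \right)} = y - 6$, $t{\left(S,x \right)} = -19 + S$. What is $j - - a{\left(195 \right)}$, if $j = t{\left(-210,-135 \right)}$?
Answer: $-40$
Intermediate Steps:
$a{\left(y \right)} = -6 + y$
$j = -229$ ($j = -19 - 210 = -229$)
$j - - a{\left(195 \right)} = -229 - - (-6 + 195) = -229 - \left(-1\right) 189 = -229 - -189 = -229 + 189 = -40$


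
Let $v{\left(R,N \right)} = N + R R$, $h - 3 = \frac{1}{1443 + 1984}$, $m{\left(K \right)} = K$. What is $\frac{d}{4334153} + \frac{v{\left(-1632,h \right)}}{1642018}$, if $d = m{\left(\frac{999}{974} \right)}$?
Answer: $\frac{19265849588359177787}{11877504880199147546} \approx 1.622$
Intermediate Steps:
$d = \frac{999}{974} \approx 1.0257$
$h = \frac{10282}{3427}$ ($h = 3 + \frac{1}{1443 + 1984} = 3 + \frac{1}{3427} = \frac{10282}{3427} \approx 3.0003$)
$v{\left(R,N \right)} = N + R^{2}$
$\frac{d}{4334153} + \frac{v{\left(-1632,h \right)}}{1642018} = \frac{999}{974 \cdot 4334153} + \frac{\frac{10282}{3427} + \left(-1632\right)^{2}}{1642018} = \frac{999}{974} \cdot \frac{1}{4334153} + \left(\frac{10282}{3427} + 2663424\right) \frac{1}{1642018} = \frac{999}{4221465022} + \frac{9127564330}{3427} \cdot \frac{1}{1642018} = \frac{999}{4221465022} + \frac{4563782165}{2813597843} = \frac{19265849588359177787}{11877504880199147546}$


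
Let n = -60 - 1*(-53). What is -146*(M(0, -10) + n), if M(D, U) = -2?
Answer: 1314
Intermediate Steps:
n = -7 (n = -60 + 53 = -7)
-146*(M(0, -10) + n) = -146*(-2 - 7) = -146*(-9) = 1314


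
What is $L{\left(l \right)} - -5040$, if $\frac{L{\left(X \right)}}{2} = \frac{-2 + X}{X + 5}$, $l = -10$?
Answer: $\frac{25224}{5} \approx 5044.8$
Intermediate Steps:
$L{\left(X \right)} = \frac{2 \left(-2 + X\right)}{5 + X}$ ($L{\left(X \right)} = 2 \frac{-2 + X}{X + 5} = 2 \frac{-2 + X}{5 + X} = \frac{2 \left(-2 + X\right)}{5 + X}$)
$L{\left(l \right)} - -5040 = \frac{2 \left(-2 - 10\right)}{5 - 10} - -5040 = 2 \frac{1}{-5} \left(-12\right) + 5040 = 2 \left(- \frac{1}{5}\right) \left(-12\right) + 5040 = \frac{24}{5} + 5040 = \frac{25224}{5}$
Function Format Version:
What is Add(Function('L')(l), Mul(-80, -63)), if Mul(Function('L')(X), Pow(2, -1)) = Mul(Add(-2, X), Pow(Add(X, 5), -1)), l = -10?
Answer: Rational(25224, 5) ≈ 5044.8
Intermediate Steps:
Function('L')(X) = Mul(2, Pow(Add(5, X), -1), Add(-2, X)) (Function('L')(X) = Mul(2, Mul(Add(-2, X), Pow(Add(X, 5), -1))) = Mul(2, Mul(Add(-2, X), Pow(Add(5, X), -1))) = Mul(2, Mul(Pow(Add(5, X), -1), Add(-2, X))) = Mul(2, Pow(Add(5, X), -1), Add(-2, X)))
Add(Function('L')(l), Mul(-80, -63)) = Add(Mul(2, Pow(Add(5, -10), -1), Add(-2, -10)), Mul(-80, -63)) = Add(Mul(2, Pow(-5, -1), -12), 5040) = Add(Mul(2, Rational(-1, 5), -12), 5040) = Add(Rational(24, 5), 5040) = Rational(25224, 5)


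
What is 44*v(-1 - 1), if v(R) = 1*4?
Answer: 176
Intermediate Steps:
v(R) = 4
44*v(-1 - 1) = 44*4 = 176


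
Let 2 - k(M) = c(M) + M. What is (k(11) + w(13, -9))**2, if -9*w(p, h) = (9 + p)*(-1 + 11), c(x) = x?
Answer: 160000/81 ≈ 1975.3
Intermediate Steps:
w(p, h) = -10 - 10*p/9 (w(p, h) = -(9 + p)*(-1 + 11)/9 = -(9 + p)*10/9 = -(90 + 10*p)/9 = -10 - 10*p/9)
k(M) = 2 - 2*M (k(M) = 2 - (M + M) = 2 - 2*M)
(k(11) + w(13, -9))**2 = ((2 - 2*11) + (-10 - 10/9*13))**2 = ((2 - 22) + (-10 - 130/9))**2 = (-20 - 220/9)**2 = (-400/9)**2 = 160000/81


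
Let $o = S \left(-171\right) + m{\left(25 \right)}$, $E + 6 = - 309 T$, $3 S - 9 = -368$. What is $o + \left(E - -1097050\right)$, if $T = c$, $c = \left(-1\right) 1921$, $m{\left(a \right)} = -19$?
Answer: $1711077$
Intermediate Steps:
$S = - \frac{359}{3}$ ($S = 3 + \frac{1}{3} \left(-368\right) = 3 - \frac{368}{3} = - \frac{359}{3} \approx -119.67$)
$c = -1921$
$T = -1921$
$E = 593583$ ($E = -6 - -593589 = -6 + 593589 = 593583$)
$o = 20444$ ($o = \left(- \frac{359}{3}\right) \left(-171\right) - 19 = 20463 - 19 = 20444$)
$o + \left(E - -1097050\right) = 20444 + \left(593583 - -1097050\right) = 20444 + \left(593583 + 1097050\right) = 20444 + 1690633 = 1711077$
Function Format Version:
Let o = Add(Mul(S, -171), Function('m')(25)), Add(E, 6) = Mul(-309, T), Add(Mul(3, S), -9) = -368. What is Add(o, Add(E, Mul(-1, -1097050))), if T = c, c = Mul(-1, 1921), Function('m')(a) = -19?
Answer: 1711077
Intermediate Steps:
S = Rational(-359, 3) (S = Add(3, Mul(Rational(1, 3), -368)) = Add(3, Rational(-368, 3)) = Rational(-359, 3) ≈ -119.67)
c = -1921
T = -1921
E = 593583 (E = Add(-6, Mul(-309, -1921)) = Add(-6, 593589) = 593583)
o = 20444 (o = Add(Mul(Rational(-359, 3), -171), -19) = Add(20463, -19) = 20444)
Add(o, Add(E, Mul(-1, -1097050))) = Add(20444, Add(593583, Mul(-1, -1097050))) = Add(20444, Add(593583, 1097050)) = Add(20444, 1690633) = 1711077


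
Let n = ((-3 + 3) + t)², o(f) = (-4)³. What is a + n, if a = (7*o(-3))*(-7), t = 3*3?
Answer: 3217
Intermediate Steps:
o(f) = -64
t = 9
a = 3136 (a = (7*(-64))*(-7) = -448*(-7) = 3136)
n = 81 (n = ((-3 + 3) + 9)² = (0 + 9)² = 9² = 81)
a + n = 3136 + 81 = 3217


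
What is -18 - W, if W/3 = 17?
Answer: -69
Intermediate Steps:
W = 51 (W = 3*17 = 51)
-18 - W = -18 - 1*51 = -18 - 51 = -69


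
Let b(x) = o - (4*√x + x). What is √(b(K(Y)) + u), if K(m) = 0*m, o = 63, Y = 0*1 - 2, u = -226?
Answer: I*√163 ≈ 12.767*I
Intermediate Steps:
Y = -2 (Y = 0 - 2 = -2)
K(m) = 0
b(x) = 63 - x - 4*√x (b(x) = 63 - (4*√x + x) = 63 - (x + 4*√x) = 63 + (-x - 4*√x) = 63 - x - 4*√x)
√(b(K(Y)) + u) = √((63 - 1*0 - 4*√0) - 226) = √((63 + 0 - 4*0) - 226) = √((63 + 0 + 0) - 226) = √(63 - 226) = √(-163) = I*√163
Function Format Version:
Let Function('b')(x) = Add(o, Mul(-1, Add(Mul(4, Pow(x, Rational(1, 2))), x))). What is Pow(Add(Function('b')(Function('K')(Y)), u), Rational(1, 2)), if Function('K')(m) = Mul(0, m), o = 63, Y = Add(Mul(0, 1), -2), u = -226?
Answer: Mul(I, Pow(163, Rational(1, 2))) ≈ Mul(12.767, I)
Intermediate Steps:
Y = -2 (Y = Add(0, -2) = -2)
Function('K')(m) = 0
Function('b')(x) = Add(63, Mul(-1, x), Mul(-4, Pow(x, Rational(1, 2)))) (Function('b')(x) = Add(63, Mul(-1, Add(Mul(4, Pow(x, Rational(1, 2))), x))) = Add(63, Mul(-1, Add(x, Mul(4, Pow(x, Rational(1, 2)))))) = Add(63, Add(Mul(-1, x), Mul(-4, Pow(x, Rational(1, 2))))) = Add(63, Mul(-1, x), Mul(-4, Pow(x, Rational(1, 2)))))
Pow(Add(Function('b')(Function('K')(Y)), u), Rational(1, 2)) = Pow(Add(Add(63, Mul(-1, 0), Mul(-4, Pow(0, Rational(1, 2)))), -226), Rational(1, 2)) = Pow(Add(Add(63, 0, Mul(-4, 0)), -226), Rational(1, 2)) = Pow(Add(Add(63, 0, 0), -226), Rational(1, 2)) = Pow(Add(63, -226), Rational(1, 2)) = Pow(-163, Rational(1, 2)) = Mul(I, Pow(163, Rational(1, 2)))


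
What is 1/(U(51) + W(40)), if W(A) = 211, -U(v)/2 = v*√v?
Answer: -211/486083 - 102*√51/486083 ≈ -0.0019326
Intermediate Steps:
U(v) = -2*v^(3/2) (U(v) = -2*v*√v = -2*v^(3/2))
1/(U(51) + W(40)) = 1/(-102*√51 + 211) = 1/(211 - 102*√51)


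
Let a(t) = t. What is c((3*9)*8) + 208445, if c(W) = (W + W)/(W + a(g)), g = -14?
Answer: 21053161/101 ≈ 2.0845e+5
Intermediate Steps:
c(W) = 2*W/(-14 + W) (c(W) = (W + W)/(W - 14) = (2*W)/(-14 + W) = 2*W/(-14 + W))
c((3*9)*8) + 208445 = 2*((3*9)*8)/(-14 + (3*9)*8) + 208445 = 2*(27*8)/(-14 + 27*8) + 208445 = 2*216/(-14 + 216) + 208445 = 2*216/202 + 208445 = 2*216*(1/202) + 208445 = 216/101 + 208445 = 21053161/101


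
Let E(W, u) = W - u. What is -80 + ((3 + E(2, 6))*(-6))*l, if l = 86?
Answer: 436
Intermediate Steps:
-80 + ((3 + E(2, 6))*(-6))*l = -80 + ((3 + (2 - 1*6))*(-6))*86 = -80 + ((3 + (2 - 6))*(-6))*86 = -80 + ((3 - 4)*(-6))*86 = -80 - 1*(-6)*86 = -80 + 6*86 = -80 + 516 = 436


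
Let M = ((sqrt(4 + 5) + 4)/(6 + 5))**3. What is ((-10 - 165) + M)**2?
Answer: 54094386724/1771561 ≈ 30535.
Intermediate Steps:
M = 343/1331 (M = ((sqrt(9) + 4)/11)**3 = ((3 + 4)*(1/11))**3 = (7*(1/11))**3 = (7/11)**3 = 343/1331 ≈ 0.25770)
((-10 - 165) + M)**2 = ((-10 - 165) + 343/1331)**2 = (-175 + 343/1331)**2 = (-232582/1331)**2 = 54094386724/1771561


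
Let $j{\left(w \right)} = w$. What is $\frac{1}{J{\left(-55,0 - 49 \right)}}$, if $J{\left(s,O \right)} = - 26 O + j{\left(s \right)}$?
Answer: $\frac{1}{1219} \approx 0.00082034$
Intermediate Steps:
$J{\left(s,O \right)} = s - 26 O$ ($J{\left(s,O \right)} = - 26 O + s = s - 26 O$)
$\frac{1}{J{\left(-55,0 - 49 \right)}} = \frac{1}{-55 - 26 \left(0 - 49\right)} = \frac{1}{-55 - -1274} = \frac{1}{-55 + 1274} = \frac{1}{1219}$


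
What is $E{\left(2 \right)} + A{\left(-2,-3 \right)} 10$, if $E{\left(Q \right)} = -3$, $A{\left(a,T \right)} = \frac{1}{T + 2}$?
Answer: $-13$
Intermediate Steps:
$A{\left(a,T \right)} = \frac{1}{2 + T}$
$E{\left(2 \right)} + A{\left(-2,-3 \right)} 10 = -3 + \frac{1}{2 - 3} \cdot 10 = -3 + \frac{1}{-1} \cdot 10 = -3 - 10 = -13$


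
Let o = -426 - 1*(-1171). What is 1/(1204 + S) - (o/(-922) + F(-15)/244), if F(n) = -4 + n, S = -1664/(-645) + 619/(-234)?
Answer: 6041393718643/6813149918348 ≈ 0.88673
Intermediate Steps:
S = -3293/50310 (S = -1664*(-1/645) + 619*(-1/234) = 1664/645 - 619/234 = -3293/50310 ≈ -0.065454)
o = 745 (o = -426 + 1171 = 745)
1/(1204 + S) - (o/(-922) + F(-15)/244) = 1/(1204 - 3293/50310) - (745/(-922) + (-4 - 15)/244) = 1/(60569947/50310) - (745*(-1/922) - 19*1/244) = 50310/60569947 - (-745/922 - 19/244) = 50310/60569947 - 1*(-99649/112484) = 50310/60569947 + 99649/112484 = 6041393718643/6813149918348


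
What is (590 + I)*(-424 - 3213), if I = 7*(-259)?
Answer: 4448051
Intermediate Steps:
I = -1813
(590 + I)*(-424 - 3213) = (590 - 1813)*(-424 - 3213) = -1223*(-3637) = 4448051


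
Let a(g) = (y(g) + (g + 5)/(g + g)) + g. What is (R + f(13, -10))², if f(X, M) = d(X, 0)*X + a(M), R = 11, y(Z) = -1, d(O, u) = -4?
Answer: 42849/16 ≈ 2678.1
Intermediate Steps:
a(g) = -1 + g + (5 + g)/(2*g) (a(g) = (-1 + (g + 5)/(g + g)) + g = (-1 + (5 + g)/((2*g))) + g = (-1 + (5 + g)*(1/(2*g))) + g = (-1 + (5 + g)/(2*g)) + g = -1 + g + (5 + g)/(2*g))
f(X, M) = -½ + M - 4*X + 5/(2*M) (f(X, M) = -4*X + (-½ + M + 5/(2*M)) = -½ + M - 4*X + 5/(2*M))
(R + f(13, -10))² = (11 + (-½ - 10 - 4*13 + (5/2)/(-10)))² = (11 + (-½ - 10 - 52 + (5/2)*(-⅒)))² = (11 + (-½ - 10 - 52 - ¼))² = (11 - 251/4)² = (-207/4)² = 42849/16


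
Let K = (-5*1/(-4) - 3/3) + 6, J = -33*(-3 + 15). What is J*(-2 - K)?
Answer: 3267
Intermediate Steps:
J = -396 (J = -33*12 = -396)
K = 25/4 (K = (-5*(-¼) - 3*⅓) + 6 = (5/4 - 1) + 6 = ¼ + 6 = 25/4 ≈ 6.2500)
J*(-2 - K) = -396*(-2 - 1*25/4) = -396*(-2 - 25/4) = -396*(-33/4) = 3267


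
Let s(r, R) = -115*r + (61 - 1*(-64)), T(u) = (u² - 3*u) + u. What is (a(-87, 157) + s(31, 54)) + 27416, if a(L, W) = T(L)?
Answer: 31719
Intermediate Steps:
T(u) = u² - 2*u
s(r, R) = 125 - 115*r (s(r, R) = -115*r + (61 + 64) = -115*r + 125 = 125 - 115*r)
a(L, W) = L*(-2 + L)
(a(-87, 157) + s(31, 54)) + 27416 = (-87*(-2 - 87) + (125 - 115*31)) + 27416 = (-87*(-89) + (125 - 3565)) + 27416 = (7743 - 3440) + 27416 = 4303 + 27416 = 31719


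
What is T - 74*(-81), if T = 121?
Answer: 6115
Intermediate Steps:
T - 74*(-81) = 121 - 74*(-81) = 121 + 5994 = 6115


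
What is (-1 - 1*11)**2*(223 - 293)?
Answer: -10080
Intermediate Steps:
(-1 - 1*11)**2*(223 - 293) = (-1 - 11)**2*(-70) = (-12)**2*(-70) = 144*(-70) = -10080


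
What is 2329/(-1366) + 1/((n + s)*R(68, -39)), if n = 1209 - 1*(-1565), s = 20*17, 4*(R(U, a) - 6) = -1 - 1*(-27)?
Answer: -90654959/53171550 ≈ -1.7050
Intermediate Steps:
R(U, a) = 25/2 (R(U, a) = 6 + (-1 - 1*(-27))/4 = 6 + (-1 + 27)/4 = 6 + (¼)*26 = 6 + 13/2 = 25/2)
s = 340
n = 2774 (n = 1209 + 1565 = 2774)
2329/(-1366) + 1/((n + s)*R(68, -39)) = 2329/(-1366) + 1/((2774 + 340)*(25/2)) = 2329*(-1/1366) + (2/25)/3114 = -2329/1366 + (1/3114)*(2/25) = -2329/1366 + 1/38925 = -90654959/53171550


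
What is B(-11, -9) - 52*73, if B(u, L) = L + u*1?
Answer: -3816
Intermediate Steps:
B(u, L) = L + u
B(-11, -9) - 52*73 = (-9 - 11) - 52*73 = -20 - 3796 = -3816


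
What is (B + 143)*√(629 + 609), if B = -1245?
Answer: -1102*√1238 ≈ -38774.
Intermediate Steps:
(B + 143)*√(629 + 609) = (-1245 + 143)*√(629 + 609) = -1102*√1238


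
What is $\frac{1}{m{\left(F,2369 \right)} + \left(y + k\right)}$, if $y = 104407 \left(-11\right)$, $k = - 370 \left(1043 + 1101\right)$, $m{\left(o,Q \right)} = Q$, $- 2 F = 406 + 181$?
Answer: $- \frac{1}{1939388} \approx -5.1563 \cdot 10^{-7}$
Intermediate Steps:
$F = - \frac{587}{2}$ ($F = - \frac{406 + 181}{2} = \left(- \frac{1}{2}\right) 587 = - \frac{587}{2} \approx -293.5$)
$k = -793280$ ($k = \left(-370\right) 2144 = -793280$)
$y = -1148477$
$\frac{1}{m{\left(F,2369 \right)} + \left(y + k\right)} = \frac{1}{2369 - 1941757} = \frac{1}{-1939388} = - \frac{1}{1939388}$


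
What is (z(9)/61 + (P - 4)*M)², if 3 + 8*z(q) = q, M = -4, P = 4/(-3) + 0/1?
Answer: 244140625/535824 ≈ 455.64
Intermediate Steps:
P = -4/3 (P = 4*(-⅓) + 0*1 = -4/3 + 0 = -4/3 ≈ -1.3333)
z(q) = -3/8 + q/8
(z(9)/61 + (P - 4)*M)² = ((-3/8 + (⅛)*9)/61 + (-4/3 - 4)*(-4))² = ((-3/8 + 9/8)*(1/61) - 16/3*(-4))² = ((¾)*(1/61) + 64/3)² = (3/244 + 64/3)² = (15625/732)² = 244140625/535824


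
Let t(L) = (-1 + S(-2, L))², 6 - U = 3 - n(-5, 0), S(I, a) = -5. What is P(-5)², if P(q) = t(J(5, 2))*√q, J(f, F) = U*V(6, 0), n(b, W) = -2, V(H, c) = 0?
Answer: -6480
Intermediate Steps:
U = 1 (U = 6 - (3 - 1*(-2)) = 6 - (3 + 2) = 6 - 1*5 = 6 - 5 = 1)
J(f, F) = 0 (J(f, F) = 1*0 = 0)
t(L) = 36 (t(L) = (-1 - 5)² = (-6)² = 36)
P(q) = 36*√q
P(-5)² = (36*√(-5))² = (36*(I*√5))² = (36*I*√5)² = -6480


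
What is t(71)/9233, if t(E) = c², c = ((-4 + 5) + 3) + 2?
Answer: 36/9233 ≈ 0.0038991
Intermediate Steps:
c = 6 (c = (1 + 3) + 2 = 4 + 2 = 6)
t(E) = 36 (t(E) = 6² = 36)
t(71)/9233 = 36/9233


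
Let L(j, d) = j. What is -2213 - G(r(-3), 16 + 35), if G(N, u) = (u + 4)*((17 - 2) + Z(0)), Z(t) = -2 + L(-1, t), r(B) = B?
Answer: -2873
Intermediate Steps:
Z(t) = -3 (Z(t) = -2 - 1 = -3)
G(N, u) = 48 + 12*u (G(N, u) = (u + 4)*((17 - 2) - 3) = (4 + u)*(15 - 3) = (4 + u)*12 = 48 + 12*u)
-2213 - G(r(-3), 16 + 35) = -2213 - (48 + 12*(16 + 35)) = -2213 - (48 + 12*51) = -2213 - (48 + 612) = -2213 - 1*660 = -2213 - 660 = -2873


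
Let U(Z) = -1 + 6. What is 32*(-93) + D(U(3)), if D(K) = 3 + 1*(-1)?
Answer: -2974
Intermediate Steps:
U(Z) = 5
D(K) = 2 (D(K) = 3 - 1 = 2)
32*(-93) + D(U(3)) = 32*(-93) + 2 = -2976 + 2 = -2974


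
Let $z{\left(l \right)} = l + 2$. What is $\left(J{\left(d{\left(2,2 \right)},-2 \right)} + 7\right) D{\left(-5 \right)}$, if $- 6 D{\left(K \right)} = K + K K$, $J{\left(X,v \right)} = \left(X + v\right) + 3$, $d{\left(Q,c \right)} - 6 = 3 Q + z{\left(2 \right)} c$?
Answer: $- \frac{280}{3} \approx -93.333$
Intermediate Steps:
$z{\left(l \right)} = 2 + l$
$d{\left(Q,c \right)} = 6 + 3 Q + 4 c$ ($d{\left(Q,c \right)} = 6 + \left(3 Q + \left(2 + 2\right) c\right) = 6 + \left(3 Q + 4 c\right) = 6 + 3 Q + 4 c$)
$J{\left(X,v \right)} = 3 + X + v$
$D{\left(K \right)} = - \frac{K}{6} - \frac{K^{2}}{6}$ ($D{\left(K \right)} = - \frac{K + K K}{6} = - \frac{K + K^{2}}{6} = - \frac{K}{6} - \frac{K^{2}}{6}$)
$\left(J{\left(d{\left(2,2 \right)},-2 \right)} + 7\right) D{\left(-5 \right)} = \left(\left(3 + \left(6 + 3 \cdot 2 + 4 \cdot 2\right) - 2\right) + 7\right) \left(\left(- \frac{1}{6}\right) \left(-5\right) \left(1 - 5\right)\right) = \left(\left(3 + \left(6 + 6 + 8\right) - 2\right) + 7\right) \left(\left(- \frac{1}{6}\right) \left(-5\right) \left(-4\right)\right) = \left(\left(3 + 20 - 2\right) + 7\right) \left(- \frac{10}{3}\right) = \left(21 + 7\right) \left(- \frac{10}{3}\right) = 28 \left(- \frac{10}{3}\right) = - \frac{280}{3}$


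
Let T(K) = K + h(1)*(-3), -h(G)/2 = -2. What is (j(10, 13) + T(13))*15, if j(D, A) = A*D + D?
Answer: 2115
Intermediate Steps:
h(G) = 4 (h(G) = -2*(-2) = 4)
j(D, A) = D + A*D
T(K) = -12 + K (T(K) = K + 4*(-3) = K - 12 = -12 + K)
(j(10, 13) + T(13))*15 = (10*(1 + 13) + (-12 + 13))*15 = (10*14 + 1)*15 = (140 + 1)*15 = 141*15 = 2115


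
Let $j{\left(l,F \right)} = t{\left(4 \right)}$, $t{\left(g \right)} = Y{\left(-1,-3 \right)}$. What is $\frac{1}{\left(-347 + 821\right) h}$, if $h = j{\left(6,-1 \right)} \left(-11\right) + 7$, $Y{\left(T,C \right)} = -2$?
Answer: $\frac{1}{13746} \approx 7.2748 \cdot 10^{-5}$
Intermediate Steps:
$t{\left(g \right)} = -2$
$j{\left(l,F \right)} = -2$
$h = 29$ ($h = \left(-2\right) \left(-11\right) + 7 = 22 + 7 = 29$)
$\frac{1}{\left(-347 + 821\right) h} = \frac{1}{\left(-347 + 821\right) 29} = \frac{1}{474} \cdot \frac{1}{29} = \frac{1}{13746}$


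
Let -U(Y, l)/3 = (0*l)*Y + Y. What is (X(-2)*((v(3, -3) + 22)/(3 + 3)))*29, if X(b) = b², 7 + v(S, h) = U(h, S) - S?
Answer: 406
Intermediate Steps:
U(Y, l) = -3*Y (U(Y, l) = -3*((0*l)*Y + Y) = -3*(0*Y + Y) = -3*(0 + Y) = -3*Y)
v(S, h) = -7 - S - 3*h (v(S, h) = -7 + (-3*h - S) = -7 + (-S - 3*h) = -7 - S - 3*h)
(X(-2)*((v(3, -3) + 22)/(3 + 3)))*29 = ((-2)²*(((-7 - 1*3 - 3*(-3)) + 22)/(3 + 3)))*29 = (4*(((-7 - 3 + 9) + 22)/6))*29 = (4*((-1 + 22)*(⅙)))*29 = (4*(21*(⅙)))*29 = (4*(7/2))*29 = 14*29 = 406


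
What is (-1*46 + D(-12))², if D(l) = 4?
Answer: 1764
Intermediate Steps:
(-1*46 + D(-12))² = (-1*46 + 4)² = (-46 + 4)² = (-42)² = 1764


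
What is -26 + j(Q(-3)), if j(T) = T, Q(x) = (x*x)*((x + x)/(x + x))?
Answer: -17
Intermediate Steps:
Q(x) = x² (Q(x) = x²*((2*x)/((2*x))) = x²*((2*x)*(1/(2*x))) = x²*1 = x²)
-26 + j(Q(-3)) = -26 + (-3)² = -26 + 9 = -17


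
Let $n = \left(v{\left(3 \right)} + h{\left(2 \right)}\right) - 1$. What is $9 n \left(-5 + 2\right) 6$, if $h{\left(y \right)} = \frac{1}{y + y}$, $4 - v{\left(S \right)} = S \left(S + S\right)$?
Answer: $\frac{4779}{2} \approx 2389.5$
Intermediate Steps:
$v{\left(S \right)} = 4 - 2 S^{2}$ ($v{\left(S \right)} = 4 - S \left(S + S\right) = 4 - S 2 S = 4 - 2 S^{2}$)
$h{\left(y \right)} = \frac{1}{2 y}$
$n = - \frac{59}{4}$ ($n = \left(\left(4 - 2 \cdot 3^{2}\right) + \frac{1}{2 \cdot 2}\right) - 1 = \left(\left(4 - 18\right) + \frac{1}{2} \cdot \frac{1}{2}\right) - 1 = \left(\left(4 - 18\right) + \frac{1}{4}\right) - 1 = \left(-14 + \frac{1}{4}\right) - 1 = - \frac{55}{4} - 1 = - \frac{59}{4} \approx -14.75$)
$9 n \left(-5 + 2\right) 6 = 9 \left(- \frac{59}{4}\right) \left(-5 + 2\right) 6 = - \frac{531 \left(\left(-3\right) 6\right)}{4} = \left(- \frac{531}{4}\right) \left(-18\right) = \frac{4779}{2}$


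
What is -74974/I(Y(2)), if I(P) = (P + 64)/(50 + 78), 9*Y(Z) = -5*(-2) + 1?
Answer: -86370048/587 ≈ -1.4714e+5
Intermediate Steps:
Y(Z) = 11/9 (Y(Z) = (-5*(-2) + 1)/9 = (10 + 1)/9 = (⅑)*11 = 11/9)
I(P) = ½ + P/128 (I(P) = (64 + P)/128 = (64 + P)*(1/128) = ½ + P/128)
-74974/I(Y(2)) = -74974/(½ + (1/128)*(11/9)) = -74974/(½ + 11/1152) = -74974/587/1152 = -74974*1152/587 = -86370048/587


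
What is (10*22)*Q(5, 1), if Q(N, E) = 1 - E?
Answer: 0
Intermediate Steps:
(10*22)*Q(5, 1) = (10*22)*(1 - 1*1) = 220*(1 - 1) = 220*0 = 0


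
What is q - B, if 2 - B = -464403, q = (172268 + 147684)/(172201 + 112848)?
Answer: -132377860893/285049 ≈ -4.6440e+5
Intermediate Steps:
q = 319952/285049 ≈ 1.1224
B = 464405 (B = 2 - 1*(-464403) = 2 + 464403 = 464405)
q - B = 319952/285049 - 1*464405 = 319952/285049 - 464405 = -132377860893/285049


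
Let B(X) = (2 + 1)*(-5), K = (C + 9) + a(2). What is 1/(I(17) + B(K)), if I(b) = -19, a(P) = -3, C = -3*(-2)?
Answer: -1/34 ≈ -0.029412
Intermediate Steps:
C = 6
K = 12 (K = (6 + 9) - 3 = 15 - 3 = 12)
B(X) = -15 (B(X) = 3*(-5) = -15)
1/(I(17) + B(K)) = 1/(-19 - 15) = 1/(-34) = -1/34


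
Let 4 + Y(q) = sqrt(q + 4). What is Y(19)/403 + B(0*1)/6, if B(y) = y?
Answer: -4/403 + sqrt(23)/403 ≈ 0.0019748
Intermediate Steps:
Y(q) = -4 + sqrt(4 + q) (Y(q) = -4 + sqrt(q + 4) = -4 + sqrt(4 + q))
Y(19)/403 + B(0*1)/6 = (-4 + sqrt(4 + 19))/403 + (0*1)/6 = (-4 + sqrt(23))*(1/403) + 0*(1/6) = (-4/403 + sqrt(23)/403) + 0 = -4/403 + sqrt(23)/403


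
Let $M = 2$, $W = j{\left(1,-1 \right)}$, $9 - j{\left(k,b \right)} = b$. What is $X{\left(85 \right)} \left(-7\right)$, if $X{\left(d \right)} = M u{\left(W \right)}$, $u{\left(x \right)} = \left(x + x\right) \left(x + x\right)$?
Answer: $-5600$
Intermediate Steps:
$j{\left(k,b \right)} = 9 - b$
$W = 10$ ($W = 9 - -1 = 9 + 1 = 10$)
$u{\left(x \right)} = 4 x^{2}$ ($u{\left(x \right)} = 2 x 2 x = 4 x^{2}$)
$X{\left(d \right)} = 800$ ($X{\left(d \right)} = 2 \cdot 4 \cdot 10^{2} = 2 \cdot 4 \cdot 100 = 2 \cdot 400 = 800$)
$X{\left(85 \right)} \left(-7\right) = 800 \left(-7\right) = -5600$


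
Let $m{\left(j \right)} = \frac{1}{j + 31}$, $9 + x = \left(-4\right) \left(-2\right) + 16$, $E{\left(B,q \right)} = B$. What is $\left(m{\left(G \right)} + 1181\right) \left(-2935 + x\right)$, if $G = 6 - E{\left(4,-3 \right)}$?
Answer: $- \frac{113804080}{33} \approx -3.4486 \cdot 10^{6}$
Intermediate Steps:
$x = 15$ ($x = -9 + \left(\left(-4\right) \left(-2\right) + 16\right) = -9 + \left(8 + 16\right) = -9 + 24 = 15$)
$G = 2$ ($G = 6 - 4 = 2$)
$m{\left(j \right)} = \frac{1}{31 + j}$
$\left(m{\left(G \right)} + 1181\right) \left(-2935 + x\right) = \left(\frac{1}{31 + 2} + 1181\right) \left(-2935 + 15\right) = \left(\frac{1}{33} + 1181\right) \left(-2920\right) = \frac{38974}{33} \left(-2920\right) = - \frac{113804080}{33}$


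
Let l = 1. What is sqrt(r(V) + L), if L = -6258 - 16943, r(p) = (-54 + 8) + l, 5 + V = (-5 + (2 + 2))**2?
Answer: I*sqrt(23246) ≈ 152.47*I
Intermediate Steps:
V = -4 (V = -5 + (-5 + (2 + 2))**2 = -5 + (-5 + 4)**2 = -5 + (-1)**2 = -5 + 1 = -4)
r(p) = -45 (r(p) = (-54 + 8) + 1 = -46 + 1 = -45)
L = -23201
sqrt(r(V) + L) = sqrt(-45 - 23201) = sqrt(-23246) = I*sqrt(23246)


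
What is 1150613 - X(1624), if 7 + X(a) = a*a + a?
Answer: -1488380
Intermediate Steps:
X(a) = -7 + a + a**2 (X(a) = -7 + (a*a + a) = -7 + (a**2 + a) = -7 + (a + a**2) = -7 + a + a**2)
1150613 - X(1624) = 1150613 - (-7 + 1624 + 1624**2) = 1150613 - (-7 + 1624 + 2637376) = 1150613 - 1*2638993 = 1150613 - 2638993 = -1488380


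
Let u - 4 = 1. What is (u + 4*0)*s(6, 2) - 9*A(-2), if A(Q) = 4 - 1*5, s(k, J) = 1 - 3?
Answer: -1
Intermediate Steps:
s(k, J) = -2
u = 5 (u = 4 + 1 = 5)
A(Q) = -1 (A(Q) = 4 - 5 = -1)
(u + 4*0)*s(6, 2) - 9*A(-2) = (5 + 4*0)*(-2) - 9*(-1) = (5 + 0)*(-2) + 9 = 5*(-2) + 9 = -10 + 9 = -1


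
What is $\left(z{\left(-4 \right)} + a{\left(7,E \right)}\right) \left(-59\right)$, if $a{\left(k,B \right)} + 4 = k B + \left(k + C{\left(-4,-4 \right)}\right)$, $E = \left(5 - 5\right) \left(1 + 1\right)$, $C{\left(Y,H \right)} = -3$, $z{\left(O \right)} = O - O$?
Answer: $0$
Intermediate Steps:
$z{\left(O \right)} = 0$
$E = 0$ ($E = 0 \cdot 2 = 0$)
$a{\left(k,B \right)} = -7 + k + B k$ ($a{\left(k,B \right)} = -4 + \left(k B + \left(k - 3\right)\right) = -4 + \left(B k + \left(-3 + k\right)\right) = -4 + \left(-3 + k + B k\right) = -7 + k + B k$)
$\left(z{\left(-4 \right)} + a{\left(7,E \right)}\right) \left(-59\right) = \left(0 + \left(-7 + 7 + 0 \cdot 7\right)\right) \left(-59\right) = \left(0 + \left(-7 + 7 + 0\right)\right) \left(-59\right) = \left(0 + 0\right) \left(-59\right) = 0 \left(-59\right) = 0$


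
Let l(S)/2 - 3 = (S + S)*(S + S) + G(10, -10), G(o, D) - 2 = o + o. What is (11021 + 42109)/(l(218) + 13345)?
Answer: 53130/393587 ≈ 0.13499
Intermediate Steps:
G(o, D) = 2 + 2*o (G(o, D) = 2 + (o + o) = 2 + 2*o)
l(S) = 50 + 8*S**2 (l(S) = 6 + 2*((S + S)*(S + S) + (2 + 2*10)) = 6 + 2*((2*S)*(2*S) + (2 + 20)) = 6 + 2*(4*S**2 + 22) = 6 + 2*(22 + 4*S**2) = 6 + (44 + 8*S**2) = 50 + 8*S**2)
(11021 + 42109)/(l(218) + 13345) = (11021 + 42109)/((50 + 8*218**2) + 13345) = 53130/((50 + 8*47524) + 13345) = 53130/((50 + 380192) + 13345) = 53130/(380242 + 13345) = 53130/393587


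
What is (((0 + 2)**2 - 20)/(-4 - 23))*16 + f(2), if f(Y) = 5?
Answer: 391/27 ≈ 14.481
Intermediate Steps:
(((0 + 2)**2 - 20)/(-4 - 23))*16 + f(2) = (((0 + 2)**2 - 20)/(-4 - 23))*16 + 5 = ((2**2 - 20)/(-27))*16 + 5 = ((4 - 20)*(-1/27))*16 + 5 = -16*(-1/27)*16 + 5 = (16/27)*16 + 5 = 256/27 + 5 = 391/27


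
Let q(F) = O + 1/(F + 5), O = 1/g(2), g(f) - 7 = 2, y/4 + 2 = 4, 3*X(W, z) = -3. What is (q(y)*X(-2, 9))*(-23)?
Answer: 506/117 ≈ 4.3248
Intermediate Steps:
X(W, z) = -1 (X(W, z) = (⅓)*(-3) = -1)
y = 8 (y = -8 + 4*4 = -8 + 16 = 8)
g(f) = 9 (g(f) = 7 + 2 = 9)
O = ⅑ (O = 1/9 = ⅑ ≈ 0.11111)
q(F) = ⅑ + 1/(5 + F) (q(F) = ⅑ + 1/(F + 5) = ⅑ + 1/(5 + F))
(q(y)*X(-2, 9))*(-23) = (((14 + 8)/(9*(5 + 8)))*(-1))*(-23) = (((⅑)*22/13)*(-1))*(-23) = (((⅑)*(1/13)*22)*(-1))*(-23) = ((22/117)*(-1))*(-23) = -22/117*(-23) = 506/117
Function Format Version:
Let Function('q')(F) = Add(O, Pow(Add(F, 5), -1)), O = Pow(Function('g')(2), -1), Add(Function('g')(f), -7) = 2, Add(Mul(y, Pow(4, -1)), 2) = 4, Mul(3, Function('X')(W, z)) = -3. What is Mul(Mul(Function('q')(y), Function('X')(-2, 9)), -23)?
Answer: Rational(506, 117) ≈ 4.3248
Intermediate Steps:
Function('X')(W, z) = -1 (Function('X')(W, z) = Mul(Rational(1, 3), -3) = -1)
y = 8 (y = Add(-8, Mul(4, 4)) = Add(-8, 16) = 8)
Function('g')(f) = 9 (Function('g')(f) = Add(7, 2) = 9)
O = Rational(1, 9) (O = Pow(9, -1) = Rational(1, 9) ≈ 0.11111)
Function('q')(F) = Add(Rational(1, 9), Pow(Add(5, F), -1)) (Function('q')(F) = Add(Rational(1, 9), Pow(Add(F, 5), -1)) = Add(Rational(1, 9), Pow(Add(5, F), -1)))
Mul(Mul(Function('q')(y), Function('X')(-2, 9)), -23) = Mul(Mul(Mul(Rational(1, 9), Pow(Add(5, 8), -1), Add(14, 8)), -1), -23) = Mul(Mul(Mul(Rational(1, 9), Pow(13, -1), 22), -1), -23) = Mul(Mul(Mul(Rational(1, 9), Rational(1, 13), 22), -1), -23) = Mul(Mul(Rational(22, 117), -1), -23) = Mul(Rational(-22, 117), -23) = Rational(506, 117)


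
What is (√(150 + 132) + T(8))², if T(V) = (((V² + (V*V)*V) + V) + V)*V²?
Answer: (37888 + √282)² ≈ 1.4368e+9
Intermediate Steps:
T(V) = V²*(V² + V³ + 2*V) (T(V) = (((V² + V²*V) + V) + V)*V² = (((V² + V³) + V) + V)*V² = ((V + V² + V³) + V)*V² = (V² + V³ + 2*V)*V² = V²*(V² + V³ + 2*V))
(√(150 + 132) + T(8))² = (√(150 + 132) + 8³*(2 + 8 + 8²))² = (√282 + 512*(2 + 8 + 64))² = (√282 + 512*74)² = (√282 + 37888)² = (37888 + √282)²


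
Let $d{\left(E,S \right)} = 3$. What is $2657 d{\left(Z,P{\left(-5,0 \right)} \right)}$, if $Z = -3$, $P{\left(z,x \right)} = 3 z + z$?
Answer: $7971$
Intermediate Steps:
$P{\left(z,x \right)} = 4 z$
$2657 d{\left(Z,P{\left(-5,0 \right)} \right)} = 2657 \cdot 3 = 7971$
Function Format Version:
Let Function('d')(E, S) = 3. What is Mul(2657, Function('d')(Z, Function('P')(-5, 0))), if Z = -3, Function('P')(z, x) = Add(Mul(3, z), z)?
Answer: 7971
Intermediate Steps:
Function('P')(z, x) = Mul(4, z)
Mul(2657, Function('d')(Z, Function('P')(-5, 0))) = Mul(2657, 3) = 7971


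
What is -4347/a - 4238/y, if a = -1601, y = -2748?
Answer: 9365297/2199774 ≈ 4.2574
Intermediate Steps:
-4347/a - 4238/y = -4347/(-1601) - 4238/(-2748) = -4347*(-1/1601) - 4238*(-1/2748) = 4347/1601 + 2119/1374 = 9365297/2199774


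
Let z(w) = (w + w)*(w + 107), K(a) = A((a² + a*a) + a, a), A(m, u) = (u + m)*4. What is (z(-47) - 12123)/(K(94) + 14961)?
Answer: -17763/86401 ≈ -0.20559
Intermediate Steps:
A(m, u) = 4*m + 4*u (A(m, u) = (m + u)*4 = 4*m + 4*u)
K(a) = 8*a + 8*a² (K(a) = 4*((a² + a*a) + a) + 4*a = 4*((a² + a²) + a) + 4*a = 4*(2*a² + a) + 4*a = 4*(a + 2*a²) + 4*a = (4*a + 8*a²) + 4*a = 8*a + 8*a²)
z(w) = 2*w*(107 + w) (z(w) = (2*w)*(107 + w) = 2*w*(107 + w))
(z(-47) - 12123)/(K(94) + 14961) = (2*(-47)*(107 - 47) - 12123)/(8*94*(1 + 94) + 14961) = (2*(-47)*60 - 12123)/(8*94*95 + 14961) = (-5640 - 12123)/(71440 + 14961) = -17763/86401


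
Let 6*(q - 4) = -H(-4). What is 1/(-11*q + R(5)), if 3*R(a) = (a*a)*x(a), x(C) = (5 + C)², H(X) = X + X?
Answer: 3/2324 ≈ 0.0012909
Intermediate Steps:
H(X) = 2*X
R(a) = a²*(5 + a)²/3 (R(a) = ((a*a)*(5 + a)²)/3 = (a²*(5 + a)²)/3 = a²*(5 + a)²/3)
q = 16/3 (q = 4 + (-2*(-4))/6 = 4 + (-1*(-8))/6 = 4 + (⅙)*8 = 4 + 4/3 = 16/3 ≈ 5.3333)
1/(-11*q + R(5)) = 1/(-11*16/3 + (⅓)*5²*(5 + 5)²) = 1/(-176/3 + (⅓)*25*10²) = 1/(-176/3 + (⅓)*25*100) = 1/(-176/3 + 2500/3) = 1/(2324/3) = 3/2324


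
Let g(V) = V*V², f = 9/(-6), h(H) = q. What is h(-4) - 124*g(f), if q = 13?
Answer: 863/2 ≈ 431.50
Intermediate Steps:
h(H) = 13
f = -3/2 (f = 9*(-⅙) = -3/2 ≈ -1.5000)
g(V) = V³
h(-4) - 124*g(f) = 13 - 124*(-3/2)³ = 13 - 124*(-27/8) = 13 + 837/2 = 863/2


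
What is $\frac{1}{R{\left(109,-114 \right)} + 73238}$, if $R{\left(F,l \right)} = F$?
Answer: $\frac{1}{73347} \approx 1.3634 \cdot 10^{-5}$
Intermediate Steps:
$\frac{1}{R{\left(109,-114 \right)} + 73238} = \frac{1}{109 + 73238} = \frac{1}{73347}$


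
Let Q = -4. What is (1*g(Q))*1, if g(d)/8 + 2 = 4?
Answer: 16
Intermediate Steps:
g(d) = 16 (g(d) = -16 + 8*4 = -16 + 32 = 16)
(1*g(Q))*1 = (1*16)*1 = 16*1 = 16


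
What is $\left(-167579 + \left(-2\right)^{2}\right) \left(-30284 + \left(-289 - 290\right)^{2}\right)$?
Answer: $-51103169275$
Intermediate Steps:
$\left(-167579 + \left(-2\right)^{2}\right) \left(-30284 + \left(-289 - 290\right)^{2}\right) = \left(-167579 + 4\right) \left(-30284 + \left(-579\right)^{2}\right) = - 167575 \left(-30284 + 335241\right) = \left(-167575\right) 304957 = -51103169275$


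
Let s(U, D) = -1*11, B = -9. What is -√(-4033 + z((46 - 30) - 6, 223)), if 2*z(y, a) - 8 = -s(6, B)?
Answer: -I*√16094/2 ≈ -63.431*I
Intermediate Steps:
s(U, D) = -11
z(y, a) = 19/2 (z(y, a) = 4 + (-1*(-11))/2 = 4 + (½)*11 = 4 + 11/2 = 19/2)
-√(-4033 + z((46 - 30) - 6, 223)) = -√(-4033 + 19/2) = -√(-8047/2) = -I*√16094/2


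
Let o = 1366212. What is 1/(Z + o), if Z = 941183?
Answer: 1/2307395 ≈ 4.3339e-7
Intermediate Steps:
1/(Z + o) = 1/(941183 + 1366212) = 1/2307395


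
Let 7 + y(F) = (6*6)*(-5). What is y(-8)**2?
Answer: 34969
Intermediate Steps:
y(F) = -187 (y(F) = -7 + (6*6)*(-5) = -7 + 36*(-5) = -7 - 180 = -187)
y(-8)**2 = (-187)**2 = 34969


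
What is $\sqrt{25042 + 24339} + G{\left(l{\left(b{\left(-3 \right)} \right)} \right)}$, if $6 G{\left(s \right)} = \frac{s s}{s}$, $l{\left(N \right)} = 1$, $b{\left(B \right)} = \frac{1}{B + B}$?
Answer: $\frac{1}{6} + \sqrt{49381} \approx 222.39$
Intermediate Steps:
$b{\left(B \right)} = \frac{1}{2 B}$
$G{\left(s \right)} = \frac{s}{6}$ ($G{\left(s \right)} = \frac{s s \frac{1}{s}}{6} = \frac{s^{2} \frac{1}{s}}{6} = \frac{s}{6}$)
$\sqrt{25042 + 24339} + G{\left(l{\left(b{\left(-3 \right)} \right)} \right)} = \sqrt{25042 + 24339} + \frac{1}{6} \cdot 1 = \sqrt{49381} + \frac{1}{6} = \frac{1}{6} + \sqrt{49381}$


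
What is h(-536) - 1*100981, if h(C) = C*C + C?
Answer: 185779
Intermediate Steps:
h(C) = C + C**2 (h(C) = C**2 + C = C + C**2)
h(-536) - 1*100981 = -536*(1 - 536) - 1*100981 = -536*(-535) - 100981 = 286760 - 100981 = 185779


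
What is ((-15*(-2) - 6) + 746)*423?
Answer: 325710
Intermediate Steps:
((-15*(-2) - 6) + 746)*423 = ((30 - 6) + 746)*423 = (24 + 746)*423 = 770*423 = 325710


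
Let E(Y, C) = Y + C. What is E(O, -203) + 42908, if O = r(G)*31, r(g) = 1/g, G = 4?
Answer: 170851/4 ≈ 42713.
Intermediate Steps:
r(g) = 1/g
O = 31/4 ≈ 7.7500
E(Y, C) = C + Y
E(O, -203) + 42908 = (-203 + 31/4) + 42908 = -781/4 + 42908 = 170851/4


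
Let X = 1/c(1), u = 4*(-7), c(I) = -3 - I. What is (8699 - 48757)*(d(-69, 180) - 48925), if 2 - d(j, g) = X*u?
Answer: 1960037940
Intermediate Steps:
u = -28
X = -¼ (X = 1/(-3 - 1*1) = 1/(-3 - 1) = 1/(-4) = -¼ ≈ -0.25000)
d(j, g) = -5 (d(j, g) = 2 - (-1)*(-28)/4 = 2 - 1*7 = 2 - 7 = -5)
(8699 - 48757)*(d(-69, 180) - 48925) = (8699 - 48757)*(-5 - 48925) = -40058*(-48930) = 1960037940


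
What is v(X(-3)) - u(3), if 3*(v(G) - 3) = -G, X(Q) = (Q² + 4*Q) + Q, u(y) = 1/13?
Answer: 64/13 ≈ 4.9231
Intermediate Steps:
u(y) = 1/13
X(Q) = Q² + 5*Q
v(G) = 3 - G/3 (v(G) = 3 + (-G)/3 = 3 - G/3)
v(X(-3)) - u(3) = (3 - (-1)*(5 - 3)) - 1*1/13 = (3 - (-1)*2) - 1/13 = (3 - ⅓*(-6)) - 1/13 = (3 + 2) - 1/13 = 5 - 1/13 = 64/13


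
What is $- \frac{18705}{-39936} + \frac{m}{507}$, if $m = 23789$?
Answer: $\frac{24603101}{519168} \approx 47.389$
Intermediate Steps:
$- \frac{18705}{-39936} + \frac{m}{507} = - \frac{18705}{-39936} + \frac{23789}{507} = \left(-18705\right) \left(- \frac{1}{39936}\right) + 23789 \cdot \frac{1}{507} = \frac{6235}{13312} + \frac{23789}{507} = \frac{24603101}{519168}$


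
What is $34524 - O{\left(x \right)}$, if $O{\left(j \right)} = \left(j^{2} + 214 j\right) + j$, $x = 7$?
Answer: $32970$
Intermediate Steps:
$O{\left(j \right)} = j^{2} + 215 j$
$34524 - O{\left(x \right)} = 34524 - 7 \left(215 + 7\right) = 34524 - 7 \cdot 222 = 34524 - 1554 = 32970$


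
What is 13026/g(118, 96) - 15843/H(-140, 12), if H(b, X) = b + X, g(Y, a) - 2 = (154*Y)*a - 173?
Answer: 9212420597/74425216 ≈ 123.78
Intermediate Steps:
g(Y, a) = -171 + 154*Y*a (g(Y, a) = 2 + ((154*Y)*a - 173) = 2 + (154*Y*a - 173) = 2 + (-173 + 154*Y*a) = -171 + 154*Y*a)
H(b, X) = X + b
13026/g(118, 96) - 15843/H(-140, 12) = 13026/(-171 + 154*118*96) - 15843/(12 - 140) = 13026/(-171 + 1744512) - 15843/(-128) = 13026/1744341 - 15843*(-1/128) = 13026*(1/1744341) + 15843/128 = 4342/581447 + 15843/128 = 9212420597/74425216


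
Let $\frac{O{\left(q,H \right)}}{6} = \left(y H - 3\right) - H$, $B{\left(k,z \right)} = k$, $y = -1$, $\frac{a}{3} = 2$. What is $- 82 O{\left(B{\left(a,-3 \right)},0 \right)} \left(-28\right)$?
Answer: $-41328$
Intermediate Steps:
$a = 6$ ($a = 3 \cdot 2 = 6$)
$O{\left(q,H \right)} = -18 - 12 H$ ($O{\left(q,H \right)} = 6 \left(\left(- H - 3\right) - H\right) = 6 \left(\left(-3 - H\right) - H\right) = 6 \left(-3 - 2 H\right) = -18 - 12 H$)
$- 82 O{\left(B{\left(a,-3 \right)},0 \right)} \left(-28\right) = - 82 \left(-18 - 0\right) \left(-28\right) = - 82 \left(-18 + 0\right) \left(-28\right) = \left(-82\right) \left(-18\right) \left(-28\right) = 1476 \left(-28\right) = -41328$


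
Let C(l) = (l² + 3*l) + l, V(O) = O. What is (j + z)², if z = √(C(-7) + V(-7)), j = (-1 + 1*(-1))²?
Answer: (4 + √14)² ≈ 59.933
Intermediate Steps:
C(l) = l² + 4*l
j = 4 (j = (-1 - 1)² = (-2)² = 4)
z = √14 (z = √(-7*(4 - 7) - 7) = √(-7*(-3) - 7) = √(21 - 7) = √14 ≈ 3.7417)
(j + z)² = (4 + √14)²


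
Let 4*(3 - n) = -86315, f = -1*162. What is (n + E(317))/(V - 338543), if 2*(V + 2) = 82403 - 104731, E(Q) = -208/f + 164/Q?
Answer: -2216803387/35917911972 ≈ -0.061719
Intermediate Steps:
f = -162
n = 86327/4 (n = 3 - ¼*(-86315) = 3 + 86315/4 = 86327/4 ≈ 21582.)
E(Q) = 104/81 + 164/Q (E(Q) = -208/(-162) + 164/Q = -208*(-1/162) + 164/Q = 104/81 + 164/Q)
V = -11166 (V = -2 + (82403 - 104731)/2 = -2 + (½)*(-22328) = -2 - 11164 = -11166)
(n + E(317))/(V - 338543) = (86327/4 + (104/81 + 164/317))/(-11166 - 338543) = (86327/4 + (104/81 + 164*(1/317)))/(-349709) = (86327/4 + (104/81 + 164/317))*(-1/349709) = (86327/4 + 46252/25677)*(-1/349709) = (2216803387/102708)*(-1/349709) = -2216803387/35917911972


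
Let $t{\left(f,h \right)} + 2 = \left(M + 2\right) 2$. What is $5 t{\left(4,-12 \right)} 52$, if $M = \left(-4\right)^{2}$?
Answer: $8840$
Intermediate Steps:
$M = 16$
$t{\left(f,h \right)} = 34$ ($t{\left(f,h \right)} = -2 + \left(16 + 2\right) 2 = -2 + 18 \cdot 2 = -2 + 36 = 34$)
$5 t{\left(4,-12 \right)} 52 = 5 \cdot 34 \cdot 52 = 170 \cdot 52 = 8840$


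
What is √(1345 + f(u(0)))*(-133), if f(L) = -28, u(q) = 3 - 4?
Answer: -133*√1317 ≈ -4826.6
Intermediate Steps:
u(q) = -1
√(1345 + f(u(0)))*(-133) = √(1345 - 28)*(-133) = √1317*(-133) = -133*√1317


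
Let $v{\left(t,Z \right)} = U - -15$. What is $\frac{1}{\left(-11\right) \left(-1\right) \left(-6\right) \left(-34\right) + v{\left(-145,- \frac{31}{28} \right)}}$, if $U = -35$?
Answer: $\frac{1}{2224} \approx 0.00044964$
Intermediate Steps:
$v{\left(t,Z \right)} = -20$ ($v{\left(t,Z \right)} = -35 - -15 = -35 + 15 = -20$)
$\frac{1}{\left(-11\right) \left(-1\right) \left(-6\right) \left(-34\right) + v{\left(-145,- \frac{31}{28} \right)}} = \frac{1}{\left(-11\right) \left(-1\right) \left(-6\right) \left(-34\right) - 20} = \frac{1}{11 \left(-6\right) \left(-34\right) - 20} = \frac{1}{\left(-66\right) \left(-34\right) - 20} = \frac{1}{2244 - 20} = \frac{1}{2224}$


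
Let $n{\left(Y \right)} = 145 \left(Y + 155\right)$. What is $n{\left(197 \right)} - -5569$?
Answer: $56609$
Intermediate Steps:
$n{\left(Y \right)} = 22475 + 145 Y$ ($n{\left(Y \right)} = 145 \left(155 + Y\right) = 22475 + 145 Y$)
$n{\left(197 \right)} - -5569 = \left(22475 + 145 \cdot 197\right) - -5569 = \left(22475 + 28565\right) + 5569 = 51040 + 5569 = 56609$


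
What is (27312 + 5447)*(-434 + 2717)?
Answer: 74788797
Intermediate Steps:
(27312 + 5447)*(-434 + 2717) = 32759*2283 = 74788797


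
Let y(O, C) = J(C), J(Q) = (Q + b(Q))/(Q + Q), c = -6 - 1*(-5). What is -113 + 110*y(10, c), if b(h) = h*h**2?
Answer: -3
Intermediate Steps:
b(h) = h**3
c = -1 (c = -6 + 5 = -1)
J(Q) = (Q + Q**3)/(2*Q) (J(Q) = (Q + Q**3)/(Q + Q) = (Q + Q**3)/((2*Q)) = (Q + Q**3)*(1/(2*Q)) = (Q + Q**3)/(2*Q))
y(O, C) = 1/2 + C**2/2
-113 + 110*y(10, c) = -113 + 110*(1/2 + (1/2)*(-1)**2) = -113 + 110*(1/2 + (1/2)*1) = -113 + 110*(1/2 + 1/2) = -113 + 110*1 = -113 + 110 = -3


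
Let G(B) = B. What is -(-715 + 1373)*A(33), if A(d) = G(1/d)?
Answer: -658/33 ≈ -19.939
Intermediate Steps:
A(d) = 1/d
-(-715 + 1373)*A(33) = -(-715 + 1373)/33 = -658/33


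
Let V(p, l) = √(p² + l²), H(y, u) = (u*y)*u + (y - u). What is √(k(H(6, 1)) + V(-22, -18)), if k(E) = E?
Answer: √(11 + 2*√202) ≈ 6.2790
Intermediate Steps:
H(y, u) = y - u + y*u² (H(y, u) = y*u² + (y - u) = y - u + y*u²)
V(p, l) = √(l² + p²)
√(k(H(6, 1)) + V(-22, -18)) = √((6 - 1*1 + 6*1²) + √((-18)² + (-22)²)) = √((6 - 1 + 6*1) + √(324 + 484)) = √((6 - 1 + 6) + √808) = √(11 + 2*√202)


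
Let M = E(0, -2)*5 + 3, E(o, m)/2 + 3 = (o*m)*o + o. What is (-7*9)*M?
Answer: 1701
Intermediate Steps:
E(o, m) = -6 + 2*o + 2*m*o² (E(o, m) = -6 + 2*((o*m)*o + o) = -6 + 2*((m*o)*o + o) = -6 + 2*(m*o² + o) = -6 + 2*(o + m*o²) = -6 + (2*o + 2*m*o²) = -6 + 2*o + 2*m*o²)
M = -27 (M = (-6 + 2*0 + 2*(-2)*0²)*5 + 3 = (-6 + 0 + 2*(-2)*0)*5 + 3 = (-6 + 0 + 0)*5 + 3 = -6*5 + 3 = -30 + 3 = -27)
(-7*9)*M = -7*9*(-27) = -63*(-27) = 1701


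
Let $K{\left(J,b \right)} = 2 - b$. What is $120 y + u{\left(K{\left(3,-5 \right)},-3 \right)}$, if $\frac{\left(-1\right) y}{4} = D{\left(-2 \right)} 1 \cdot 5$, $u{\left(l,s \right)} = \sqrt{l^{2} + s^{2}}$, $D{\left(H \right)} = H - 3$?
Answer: $12000 + \sqrt{58} \approx 12008.0$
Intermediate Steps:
$D{\left(H \right)} = -3 + H$ ($D{\left(H \right)} = H - 3 = -3 + H$)
$y = 100$ ($y = - 4 \left(-3 - 2\right) 1 \cdot 5 = - 4 \left(-5\right) 1 \cdot 5 = - 4 \left(\left(-5\right) 5\right) = \left(-4\right) \left(-25\right) = 100$)
$120 y + u{\left(K{\left(3,-5 \right)},-3 \right)} = 120 \cdot 100 + \sqrt{\left(2 - -5\right)^{2} + \left(-3\right)^{2}} = 12000 + \sqrt{\left(2 + 5\right)^{2} + 9} = 12000 + \sqrt{7^{2} + 9} = 12000 + \sqrt{49 + 9} = 12000 + \sqrt{58}$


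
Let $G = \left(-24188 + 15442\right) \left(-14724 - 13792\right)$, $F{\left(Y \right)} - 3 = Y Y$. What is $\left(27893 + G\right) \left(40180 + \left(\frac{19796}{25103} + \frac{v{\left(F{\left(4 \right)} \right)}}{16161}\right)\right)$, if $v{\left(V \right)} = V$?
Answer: $\frac{104254393436027262383}{10402297} \approx 1.0022 \cdot 10^{13}$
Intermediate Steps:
$F{\left(Y \right)} = 3 + Y^{2}$ ($F{\left(Y \right)} = 3 + Y Y = 3 + Y^{2}$)
$G = 249400936$ ($G = \left(-8746\right) \left(-28516\right) = 249400936$)
$\left(27893 + G\right) \left(40180 + \left(\frac{19796}{25103} + \frac{v{\left(F{\left(4 \right)} \right)}}{16161}\right)\right) = \left(27893 + 249400936\right) \left(40180 + \left(\frac{19796}{25103} + \frac{3 + 4^{2}}{16161}\right)\right) = 249428829 \left(40180 + \left(19796 \cdot \frac{1}{25103} + \left(3 + 16\right) \frac{1}{16161}\right)\right) = 249428829 \left(40180 + \left(\frac{19796}{25103} + 19 \cdot \frac{1}{16161}\right)\right) = 249428829 \left(40180 + \left(\frac{19796}{25103} + \frac{19}{16161}\right)\right) = 249428829 \left(40180 + \frac{320400113}{405689583}\right) = 249428829 \cdot \frac{16300927845053}{405689583} = \frac{104254393436027262383}{10402297}$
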